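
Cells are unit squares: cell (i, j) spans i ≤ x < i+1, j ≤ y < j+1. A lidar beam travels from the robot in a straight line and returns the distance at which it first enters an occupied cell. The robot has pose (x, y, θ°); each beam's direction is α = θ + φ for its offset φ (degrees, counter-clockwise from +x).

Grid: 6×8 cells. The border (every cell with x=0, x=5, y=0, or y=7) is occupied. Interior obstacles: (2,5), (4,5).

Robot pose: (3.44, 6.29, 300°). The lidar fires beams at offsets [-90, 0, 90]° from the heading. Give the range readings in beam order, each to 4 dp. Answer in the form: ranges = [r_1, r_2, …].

beam 1: φ=-90°, α=210°
  cosα=-0.8660 sinα=-0.5000 | (3,6) | tMaxX 0.5081 tMaxY 0.5800 | tΔX 1.1547 tΔY 2.0000
    t=0.5081 [x] (2,6)
    t=0.5800 [y] (2,5) — stop
  → r_1 = 0.5800
beam 2: φ=0°, α=300°
  cosα=0.5000 sinα=-0.8660 | (3,6) | tMaxX 1.1200 tMaxY 0.3349 | tΔX 2.0000 tΔY 1.1547
    t=0.3349 [y] (3,5)
    t=1.1200 [x] (4,5) — stop
  → r_2 = 1.1200
beam 3: φ=90°, α=30°
  cosα=0.8660 sinα=0.5000 | (3,6) | tMaxX 0.6466 tMaxY 1.4200 | tΔX 1.1547 tΔY 2.0000
    t=0.6466 [x] (4,6)
    t=1.4200 [y] (4,7) — stop
  → r_3 = 1.4200

ranges = [0.5800, 1.1200, 1.4200]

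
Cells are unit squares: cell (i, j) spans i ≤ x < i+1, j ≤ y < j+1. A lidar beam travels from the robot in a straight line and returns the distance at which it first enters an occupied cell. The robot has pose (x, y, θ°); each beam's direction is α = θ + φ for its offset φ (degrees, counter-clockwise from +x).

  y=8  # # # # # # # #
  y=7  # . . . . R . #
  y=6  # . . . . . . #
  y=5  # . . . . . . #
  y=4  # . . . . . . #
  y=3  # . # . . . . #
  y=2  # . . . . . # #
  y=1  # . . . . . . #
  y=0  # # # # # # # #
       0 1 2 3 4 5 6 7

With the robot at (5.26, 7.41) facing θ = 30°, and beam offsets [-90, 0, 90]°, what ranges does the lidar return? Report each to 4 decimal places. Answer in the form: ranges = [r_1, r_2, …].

ranges = [3.4800, 1.1800, 0.6813]

beam 1: φ=-90°, α=300°
  d=(0.5000,-0.8660)  start (5,7)  tX=1.4800 tY=0.4734  stride 1/|dx|=2.0000 1/|dy|=1.1547
    cross y-line → (5,6), t=0.4734
    cross x-line → (6,6), t=1.4800
    cross y-line → (6,5), t=1.6281
    cross y-line → (6,4), t=2.7828
    cross x-line → (7,4), t=3.4800 (wall)
  → r_1 = 3.4800
beam 2: φ=0°, α=30°
  d=(0.8660,0.5000)  start (5,7)  tX=0.8545 tY=1.1800  stride 1/|dx|=1.1547 1/|dy|=2.0000
    cross x-line → (6,7), t=0.8545
    cross y-line → (6,8), t=1.1800 (wall)
  → r_2 = 1.1800
beam 3: φ=90°, α=120°
  d=(-0.5000,0.8660)  start (5,7)  tX=0.5200 tY=0.6813  stride 1/|dx|=2.0000 1/|dy|=1.1547
    cross x-line → (4,7), t=0.5200
    cross y-line → (4,8), t=0.6813 (wall)
  → r_3 = 0.6813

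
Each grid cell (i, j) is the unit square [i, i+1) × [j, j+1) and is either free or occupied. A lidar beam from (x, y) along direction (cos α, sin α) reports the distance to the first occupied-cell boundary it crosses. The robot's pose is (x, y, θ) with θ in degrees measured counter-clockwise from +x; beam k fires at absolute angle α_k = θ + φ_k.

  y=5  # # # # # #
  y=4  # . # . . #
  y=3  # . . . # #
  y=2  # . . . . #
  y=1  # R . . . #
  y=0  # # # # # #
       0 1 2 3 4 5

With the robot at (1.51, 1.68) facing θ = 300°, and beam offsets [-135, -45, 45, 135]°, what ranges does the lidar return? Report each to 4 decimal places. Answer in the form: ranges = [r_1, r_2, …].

beam 1: φ=-135°, α=165°
  dir = (cos 165°, sin 165°) = (-0.9659, 0.2588); from cell (1,1)
  next x-line at t=0.5280, next y-line at t=1.2364; Δt_x=1.0353, Δt_y=3.8637
    x: enter (0,1) at t=0.5280 ← occupied
  → r_1 = 0.5280
beam 2: φ=-45°, α=255°
  dir = (cos 255°, sin 255°) = (-0.2588, -0.9659); from cell (1,1)
  next x-line at t=1.9705, next y-line at t=0.7040; Δt_x=3.8637, Δt_y=1.0353
    y: enter (1,0) at t=0.7040 ← occupied
  → r_2 = 0.7040
beam 3: φ=45°, α=345°
  dir = (cos 345°, sin 345°) = (0.9659, -0.2588); from cell (1,1)
  next x-line at t=0.5073, next y-line at t=2.6273; Δt_x=1.0353, Δt_y=3.8637
    x: enter (2,1) at t=0.5073
    x: enter (3,1) at t=1.5426
    x: enter (4,1) at t=2.5778
    y: enter (4,0) at t=2.6273 ← occupied
  → r_3 = 2.6273
beam 4: φ=135°, α=75°
  dir = (cos 75°, sin 75°) = (0.2588, 0.9659); from cell (1,1)
  next x-line at t=1.8932, next y-line at t=0.3313; Δt_x=3.8637, Δt_y=1.0353
    y: enter (1,2) at t=0.3313
    y: enter (1,3) at t=1.3666
    x: enter (2,3) at t=1.8932
    y: enter (2,4) at t=2.4018 ← occupied
  → r_4 = 2.4018

ranges = [0.5280, 0.7040, 2.6273, 2.4018]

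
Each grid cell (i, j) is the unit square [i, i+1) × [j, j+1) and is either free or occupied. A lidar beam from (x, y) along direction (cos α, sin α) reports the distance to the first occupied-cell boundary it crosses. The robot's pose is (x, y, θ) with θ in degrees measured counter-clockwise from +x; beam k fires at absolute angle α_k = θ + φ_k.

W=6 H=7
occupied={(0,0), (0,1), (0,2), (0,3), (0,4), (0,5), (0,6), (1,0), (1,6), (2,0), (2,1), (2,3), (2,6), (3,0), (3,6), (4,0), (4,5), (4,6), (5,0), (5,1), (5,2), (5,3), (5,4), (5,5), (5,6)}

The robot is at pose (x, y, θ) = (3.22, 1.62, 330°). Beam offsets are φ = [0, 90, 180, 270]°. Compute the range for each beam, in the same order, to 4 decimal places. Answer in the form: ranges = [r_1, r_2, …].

ranges = [1.2400, 3.5600, 0.2540, 0.4400]

beam 1: φ=0°, α=330°
  d=(0.8660,-0.5000)  start (3,1)  tX=0.9007 tY=1.2400  stride 1/|dx|=1.1547 1/|dy|=2.0000
    cross x-line → (4,1), t=0.9007
    cross y-line → (4,0), t=1.2400 (wall)
  → r_1 = 1.2400
beam 2: φ=90°, α=60°
  d=(0.5000,0.8660)  start (3,1)  tX=1.5600 tY=0.4388  stride 1/|dx|=2.0000 1/|dy|=1.1547
    cross y-line → (3,2), t=0.4388
    cross x-line → (4,2), t=1.5600
    cross y-line → (4,3), t=1.5935
    cross y-line → (4,4), t=2.7482
    cross x-line → (5,4), t=3.5600 (wall)
  → r_2 = 3.5600
beam 3: φ=180°, α=150°
  d=(-0.8660,0.5000)  start (3,1)  tX=0.2540 tY=0.7600  stride 1/|dx|=1.1547 1/|dy|=2.0000
    cross x-line → (2,1), t=0.2540 (wall)
  → r_3 = 0.2540
beam 4: φ=270°, α=240°
  d=(-0.5000,-0.8660)  start (3,1)  tX=0.4400 tY=0.7159  stride 1/|dx|=2.0000 1/|dy|=1.1547
    cross x-line → (2,1), t=0.4400 (wall)
  → r_4 = 0.4400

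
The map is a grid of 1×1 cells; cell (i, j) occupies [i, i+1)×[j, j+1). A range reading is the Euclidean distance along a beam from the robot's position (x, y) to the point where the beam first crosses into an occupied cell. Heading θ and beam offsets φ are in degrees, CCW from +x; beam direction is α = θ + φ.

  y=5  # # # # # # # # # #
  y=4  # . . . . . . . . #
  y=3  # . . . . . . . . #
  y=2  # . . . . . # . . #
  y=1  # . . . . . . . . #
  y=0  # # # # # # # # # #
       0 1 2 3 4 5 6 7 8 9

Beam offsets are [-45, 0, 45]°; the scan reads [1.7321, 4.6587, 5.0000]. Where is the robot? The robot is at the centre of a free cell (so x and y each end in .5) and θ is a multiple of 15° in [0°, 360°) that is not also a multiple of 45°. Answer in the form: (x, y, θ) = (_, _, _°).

(x, y, θ) = (5.5, 3.5, 165°)

The pose lattice has 31·16 = 496 candidates. Test each by forward raycasting.
  (6.5, 3.5, 75°): beam 1 = 2.8868 ≠ 1.7321 ✗
  (5.5, 3.5, 120°): beam 1 = 1.5529 ≠ 1.7321 ✗
  (1.5, 2.5, 15°): beam 1 = 3.0000 ≠ 1.7321 ✗
  (4.5, 4.5, 60°): beam 1 = 1.9319 ≠ 1.7321 ✗
  …
  (5.5, 3.5, 165°): r_1=1.7321, r_2=4.6587, r_3=5.0000 — all match ✓
Only this pose fits every beam.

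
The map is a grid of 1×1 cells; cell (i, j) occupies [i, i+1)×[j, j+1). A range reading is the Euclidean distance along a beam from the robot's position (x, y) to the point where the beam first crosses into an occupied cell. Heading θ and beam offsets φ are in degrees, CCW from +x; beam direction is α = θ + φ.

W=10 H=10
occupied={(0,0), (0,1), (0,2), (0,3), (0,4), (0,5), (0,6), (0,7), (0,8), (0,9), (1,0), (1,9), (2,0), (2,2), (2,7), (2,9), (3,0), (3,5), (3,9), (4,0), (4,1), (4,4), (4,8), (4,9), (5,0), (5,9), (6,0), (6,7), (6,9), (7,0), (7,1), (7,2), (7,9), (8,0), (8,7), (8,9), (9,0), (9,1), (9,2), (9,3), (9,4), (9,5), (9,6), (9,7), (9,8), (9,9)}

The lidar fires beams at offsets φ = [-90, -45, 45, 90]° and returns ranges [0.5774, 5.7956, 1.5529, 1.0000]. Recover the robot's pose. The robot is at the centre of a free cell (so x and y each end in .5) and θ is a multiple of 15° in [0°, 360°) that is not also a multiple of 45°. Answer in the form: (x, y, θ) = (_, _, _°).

The pose lattice has 54·16 = 864 candidates. Test each by forward raycasting.
  (2.5, 1.5, 75°): beam 1 = 1.5529 ≠ 0.5774 ✗
  (6.5, 1.5, 195°): beam 1 = 6.7293 ≠ 0.5774 ✗
  (3.5, 1.5, 120°): beam 2 = 2.5882 ≠ 5.7956 ✗
  (8.5, 4.5, 330°): beam 1 = 1.7321 ≠ 0.5774 ✗
  (1.5, 8.5, 30°): beam 1 = 1.0000 ≠ 0.5774 ✗
  …
  (6.5, 1.5, 120°): r_1=0.5774, r_2=5.7956, r_3=1.5529, r_4=1.0000 — all match ✓
Only this pose fits every beam.

(x, y, θ) = (6.5, 1.5, 120°)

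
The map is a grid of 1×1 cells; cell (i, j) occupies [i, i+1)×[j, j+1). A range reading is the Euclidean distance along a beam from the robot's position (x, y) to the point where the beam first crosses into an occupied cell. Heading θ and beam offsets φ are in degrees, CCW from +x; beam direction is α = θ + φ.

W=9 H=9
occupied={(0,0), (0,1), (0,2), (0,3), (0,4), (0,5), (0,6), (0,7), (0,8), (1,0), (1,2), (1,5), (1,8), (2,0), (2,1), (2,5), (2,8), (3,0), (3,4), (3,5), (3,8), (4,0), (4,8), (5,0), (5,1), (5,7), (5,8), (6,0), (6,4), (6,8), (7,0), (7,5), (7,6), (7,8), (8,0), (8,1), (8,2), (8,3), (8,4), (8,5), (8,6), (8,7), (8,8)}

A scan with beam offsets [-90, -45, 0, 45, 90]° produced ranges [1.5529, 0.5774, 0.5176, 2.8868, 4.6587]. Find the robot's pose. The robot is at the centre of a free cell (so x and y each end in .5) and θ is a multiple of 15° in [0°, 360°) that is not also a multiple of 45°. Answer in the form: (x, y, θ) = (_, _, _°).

(x, y, θ) = (6.5, 3.5, 105°)

Candidates: 38 free-cell centres × 16 headings = 608 poses. Raycast each; keep the one whose scan matches to 4 dp.
  (2.5, 6.5, 330°): beam 1 = 0.5774 ≠ 1.5529 ✗
  (1.5, 7.5, 330°): beam 1 = 1.0000 ≠ 1.5529 ✗
  (3.5, 2.5, 195°): beam 2 = 2.8868 ≠ 0.5774 ✗
  (6.5, 2.5, 345°): beam 2 = 1.7321 ≠ 0.5774 ✗
  (2.5, 4.5, 345°): beam 1 = 1.9319 ≠ 1.5529 ✗
  …
  (6.5, 3.5, 105°): r_1=1.5529, r_2=0.5774, r_3=0.5176, r_4=2.8868, r_5=4.6587 — all match ✓
Unique over the lattice → pose = (6.5, 3.5, 105°).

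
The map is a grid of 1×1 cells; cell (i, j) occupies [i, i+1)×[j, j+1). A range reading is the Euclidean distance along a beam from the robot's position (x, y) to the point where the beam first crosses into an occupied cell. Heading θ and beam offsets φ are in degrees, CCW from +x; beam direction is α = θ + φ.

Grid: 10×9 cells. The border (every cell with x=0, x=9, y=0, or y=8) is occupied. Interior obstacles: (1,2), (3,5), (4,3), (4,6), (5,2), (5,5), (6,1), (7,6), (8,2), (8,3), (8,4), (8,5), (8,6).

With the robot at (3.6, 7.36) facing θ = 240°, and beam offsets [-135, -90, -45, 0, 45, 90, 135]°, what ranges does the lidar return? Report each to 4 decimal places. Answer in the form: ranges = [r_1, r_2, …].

ranges = [0.6626, 1.2800, 2.6917, 5.0345, 1.4080, 0.7200, 2.4728]

beam 1: φ=-135°, α=105°
  direction (-0.2588, 0.9659); cell (3,7); t to first gridline: x 2.3182, y 0.6626 (then +3.8637 / +1.0353)
    (3,8) via y @ 0.6626  # hit
  → r_1 = 0.6626
beam 2: φ=-90°, α=150°
  direction (-0.8660, 0.5000); cell (3,7); t to first gridline: x 0.6928, y 1.2800 (then +1.1547 / +2.0000)
    (2,7) via x @ 0.6928
    (2,8) via y @ 1.2800  # hit
  → r_2 = 1.2800
beam 3: φ=-45°, α=195°
  direction (-0.9659, -0.2588); cell (3,7); t to first gridline: x 0.6212, y 1.3909 (then +1.0353 / +3.8637)
    (2,7) via x @ 0.6212
    (2,6) via y @ 1.3909
    (1,6) via x @ 1.6564
    (0,6) via x @ 2.6917  # hit
  → r_3 = 2.6917
beam 4: φ=0°, α=240°
  direction (-0.5000, -0.8660); cell (3,7); t to first gridline: x 1.2000, y 0.4157 (then +2.0000 / +1.1547)
    (3,6) via y @ 0.4157
    (2,6) via x @ 1.2000
    (2,5) via y @ 1.5704
    (2,4) via y @ 2.7251
    (1,4) via x @ 3.2000
    (1,3) via y @ 3.8798
    (1,2) via y @ 5.0345  # hit
  → r_4 = 5.0345
beam 5: φ=45°, α=285°
  direction (0.2588, -0.9659); cell (3,7); t to first gridline: x 1.5455, y 0.3727 (then +3.8637 / +1.0353)
    (3,6) via y @ 0.3727
    (3,5) via y @ 1.4080  # hit
  → r_5 = 1.4080
beam 6: φ=90°, α=330°
  direction (0.8660, -0.5000); cell (3,7); t to first gridline: x 0.4619, y 0.7200 (then +1.1547 / +2.0000)
    (4,7) via x @ 0.4619
    (4,6) via y @ 0.7200  # hit
  → r_6 = 0.7200
beam 7: φ=135°, α=15°
  direction (0.9659, 0.2588); cell (3,7); t to first gridline: x 0.4141, y 2.4728 (then +1.0353 / +3.8637)
    (4,7) via x @ 0.4141
    (5,7) via x @ 1.4494
    (5,8) via y @ 2.4728  # hit
  → r_7 = 2.4728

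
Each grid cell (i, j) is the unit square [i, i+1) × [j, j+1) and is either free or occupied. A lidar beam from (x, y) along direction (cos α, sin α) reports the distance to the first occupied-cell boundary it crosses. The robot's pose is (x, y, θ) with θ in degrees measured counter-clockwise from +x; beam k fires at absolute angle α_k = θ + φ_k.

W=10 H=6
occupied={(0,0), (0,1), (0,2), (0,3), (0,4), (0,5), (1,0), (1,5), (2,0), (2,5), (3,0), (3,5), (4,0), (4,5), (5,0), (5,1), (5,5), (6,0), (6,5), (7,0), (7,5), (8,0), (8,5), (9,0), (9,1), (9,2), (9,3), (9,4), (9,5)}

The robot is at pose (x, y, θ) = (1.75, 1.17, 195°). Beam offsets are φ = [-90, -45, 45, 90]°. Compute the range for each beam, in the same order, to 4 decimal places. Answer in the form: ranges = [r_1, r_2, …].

ranges = [2.8978, 0.8660, 0.1963, 0.1760]

beam 1: φ=-90°, α=105°
  cosα=-0.2588 sinα=0.9659 | (1,1) | tMaxX 2.8978 tMaxY 0.8593 | tΔX 3.8637 tΔY 1.0353
    t=0.8593 [y] (1,2)
    t=1.8946 [y] (1,3)
    t=2.8978 [x] (0,3) — stop
  → r_1 = 2.8978
beam 2: φ=-45°, α=150°
  cosα=-0.8660 sinα=0.5000 | (1,1) | tMaxX 0.8660 tMaxY 1.6600 | tΔX 1.1547 tΔY 2.0000
    t=0.8660 [x] (0,1) — stop
  → r_2 = 0.8660
beam 3: φ=45°, α=240°
  cosα=-0.5000 sinα=-0.8660 | (1,1) | tMaxX 1.5000 tMaxY 0.1963 | tΔX 2.0000 tΔY 1.1547
    t=0.1963 [y] (1,0) — stop
  → r_3 = 0.1963
beam 4: φ=90°, α=285°
  cosα=0.2588 sinα=-0.9659 | (1,1) | tMaxX 0.9659 tMaxY 0.1760 | tΔX 3.8637 tΔY 1.0353
    t=0.1760 [y] (1,0) — stop
  → r_4 = 0.1760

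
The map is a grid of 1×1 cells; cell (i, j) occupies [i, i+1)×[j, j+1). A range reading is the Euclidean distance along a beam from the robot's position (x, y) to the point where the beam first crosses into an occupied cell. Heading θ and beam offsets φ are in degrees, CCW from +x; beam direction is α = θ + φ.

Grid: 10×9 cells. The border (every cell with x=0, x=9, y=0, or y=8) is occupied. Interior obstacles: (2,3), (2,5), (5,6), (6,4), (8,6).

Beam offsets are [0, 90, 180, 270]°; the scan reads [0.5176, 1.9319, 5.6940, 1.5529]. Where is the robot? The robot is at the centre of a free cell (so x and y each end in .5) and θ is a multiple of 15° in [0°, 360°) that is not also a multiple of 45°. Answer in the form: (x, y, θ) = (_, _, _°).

(x, y, θ) = (8.5, 2.5, 345°)

Enumerate (i+0.5, j+0.5, θ) over the 51 free cells and 16 admissible headings. For each, cast all 4 beams and compare to the given ranges.
  (1.5, 3.5, 195°): beam 2 = 2.5882 ≠ 1.9319 ✗
  (6.5, 6.5, 330°): beam 1 = 2.8868 ≠ 0.5176 ✗
  (8.5, 3.5, 120°): beam 1 = 5.1962 ≠ 0.5176 ✗
  …
  (8.5, 2.5, 345°): r_1=0.5176, r_2=1.9319, r_3=5.6940, r_4=1.5529 — all match ✓
No second candidate reproduces the full scan.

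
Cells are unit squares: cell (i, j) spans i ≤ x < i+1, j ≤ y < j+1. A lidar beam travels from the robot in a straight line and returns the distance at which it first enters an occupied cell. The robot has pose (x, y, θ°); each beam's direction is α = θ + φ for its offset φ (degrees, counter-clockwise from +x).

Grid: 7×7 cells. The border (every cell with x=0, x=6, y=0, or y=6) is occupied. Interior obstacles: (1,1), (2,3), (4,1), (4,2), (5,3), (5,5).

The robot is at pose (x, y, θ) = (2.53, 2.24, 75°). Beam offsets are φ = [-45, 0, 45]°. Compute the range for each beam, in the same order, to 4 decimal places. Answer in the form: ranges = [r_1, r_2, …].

ranges = [2.8521, 0.7868, 0.8776]

beam 1: φ=-45°, α=30°
  dir = (cos 30°, sin 30°) = (0.8660, 0.5000); from cell (2,2)
  next x-line at t=0.5427, next y-line at t=1.5200; Δt_x=1.1547, Δt_y=2.0000
    x: enter (3,2) at t=0.5427
    y: enter (3,3) at t=1.5200
    x: enter (4,3) at t=1.6974
    x: enter (5,3) at t=2.8521 ← occupied
  → r_1 = 2.8521
beam 2: φ=0°, α=75°
  dir = (cos 75°, sin 75°) = (0.2588, 0.9659); from cell (2,2)
  next x-line at t=1.8159, next y-line at t=0.7868; Δt_x=3.8637, Δt_y=1.0353
    y: enter (2,3) at t=0.7868 ← occupied
  → r_2 = 0.7868
beam 3: φ=45°, α=120°
  dir = (cos 120°, sin 120°) = (-0.5000, 0.8660); from cell (2,2)
  next x-line at t=1.0600, next y-line at t=0.8776; Δt_x=2.0000, Δt_y=1.1547
    y: enter (2,3) at t=0.8776 ← occupied
  → r_3 = 0.8776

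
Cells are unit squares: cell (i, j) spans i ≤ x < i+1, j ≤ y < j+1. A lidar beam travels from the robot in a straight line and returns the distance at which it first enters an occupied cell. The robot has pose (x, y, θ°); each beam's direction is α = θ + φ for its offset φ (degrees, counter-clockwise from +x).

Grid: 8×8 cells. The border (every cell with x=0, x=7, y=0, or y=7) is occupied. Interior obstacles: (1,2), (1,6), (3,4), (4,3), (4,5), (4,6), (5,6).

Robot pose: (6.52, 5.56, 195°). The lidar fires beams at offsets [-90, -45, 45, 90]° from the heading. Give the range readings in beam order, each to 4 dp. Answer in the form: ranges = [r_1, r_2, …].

ranges = [1.4908, 0.8800, 5.2654, 1.8546]

beam 1: φ=-90°, α=105°
  cosα=-0.2588 sinα=0.9659 | (6,5) | tMaxX 2.0091 tMaxY 0.4555 | tΔX 3.8637 tΔY 1.0353
    t=0.4555 [y] (6,6)
    t=1.4908 [y] (6,7) — stop
  → r_1 = 1.4908
beam 2: φ=-45°, α=150°
  cosα=-0.8660 sinα=0.5000 | (6,5) | tMaxX 0.6004 tMaxY 0.8800 | tΔX 1.1547 tΔY 2.0000
    t=0.6004 [x] (5,5)
    t=0.8800 [y] (5,6) — stop
  → r_2 = 0.8800
beam 3: φ=45°, α=240°
  cosα=-0.5000 sinα=-0.8660 | (6,5) | tMaxX 1.0400 tMaxY 0.6466 | tΔX 2.0000 tΔY 1.1547
    t=0.6466 [y] (6,4)
    t=1.0400 [x] (5,4)
    t=1.8013 [y] (5,3)
    t=2.9560 [y] (5,2)
    t=3.0400 [x] (4,2)
    t=4.1107 [y] (4,1)
    t=5.0400 [x] (3,1)
    t=5.2654 [y] (3,0) — stop
  → r_3 = 5.2654
beam 4: φ=90°, α=285°
  cosα=0.2588 sinα=-0.9659 | (6,5) | tMaxX 1.8546 tMaxY 0.5798 | tΔX 3.8637 tΔY 1.0353
    t=0.5798 [y] (6,4)
    t=1.6150 [y] (6,3)
    t=1.8546 [x] (7,3) — stop
  → r_4 = 1.8546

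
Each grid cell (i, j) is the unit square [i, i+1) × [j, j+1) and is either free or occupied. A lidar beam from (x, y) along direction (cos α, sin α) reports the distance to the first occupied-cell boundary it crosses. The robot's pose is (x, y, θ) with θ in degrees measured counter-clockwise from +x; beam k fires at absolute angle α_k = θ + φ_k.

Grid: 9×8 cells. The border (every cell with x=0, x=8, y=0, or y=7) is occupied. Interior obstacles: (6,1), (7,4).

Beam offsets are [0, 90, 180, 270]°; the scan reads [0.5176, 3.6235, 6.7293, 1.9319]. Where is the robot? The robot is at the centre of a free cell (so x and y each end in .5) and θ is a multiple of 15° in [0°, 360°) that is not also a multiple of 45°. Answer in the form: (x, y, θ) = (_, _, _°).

(x, y, θ) = (1.5, 4.5, 195°)

The pose lattice has 40·16 = 640 candidates. Test each by forward raycasting.
  (1.5, 6.5, 210°): beam 1 = 0.5774 ≠ 0.5176 ✗
  (4.5, 6.5, 300°): beam 1 = 6.3509 ≠ 0.5176 ✗
  (3.5, 1.5, 30°): beam 1 = 5.0000 ≠ 0.5176 ✗
  (2.5, 2.5, 255°): beam 1 = 1.5529 ≠ 0.5176 ✗
  (1.5, 2.5, 105°): beam 1 = 1.9319 ≠ 0.5176 ✗
  …
  (1.5, 4.5, 195°): r_1=0.5176, r_2=3.6235, r_3=6.7293, r_4=1.9319 — all match ✓
Unique over the lattice → pose = (1.5, 4.5, 195°).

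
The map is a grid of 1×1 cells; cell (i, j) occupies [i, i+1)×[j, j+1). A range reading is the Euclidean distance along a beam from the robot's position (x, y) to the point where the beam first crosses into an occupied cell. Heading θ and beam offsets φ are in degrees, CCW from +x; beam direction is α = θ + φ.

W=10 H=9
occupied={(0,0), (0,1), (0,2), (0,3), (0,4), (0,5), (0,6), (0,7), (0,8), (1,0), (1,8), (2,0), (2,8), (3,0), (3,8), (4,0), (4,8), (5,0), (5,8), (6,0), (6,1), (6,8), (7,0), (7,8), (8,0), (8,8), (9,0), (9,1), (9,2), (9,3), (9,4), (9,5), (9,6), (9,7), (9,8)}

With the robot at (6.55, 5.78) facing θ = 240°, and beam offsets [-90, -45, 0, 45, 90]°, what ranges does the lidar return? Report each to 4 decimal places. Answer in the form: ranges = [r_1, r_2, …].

beam 1: φ=-90°, α=150°
  cosα=-0.8660 sinα=0.5000 | (6,5) | tMaxX 0.6351 tMaxY 0.4400 | tΔX 1.1547 tΔY 2.0000
    t=0.4400 [y] (6,6)
    t=0.6351 [x] (5,6)
    t=1.7898 [x] (4,6)
    t=2.4400 [y] (4,7)
    t=2.9445 [x] (3,7)
    t=4.0992 [x] (2,7)
    t=4.4400 [y] (2,8) — stop
  → r_1 = 4.4400
beam 2: φ=-45°, α=195°
  cosα=-0.9659 sinα=-0.2588 | (6,5) | tMaxX 0.5694 tMaxY 3.0137 | tΔX 1.0353 tΔY 3.8637
    t=0.5694 [x] (5,5)
    t=1.6047 [x] (4,5)
    t=2.6400 [x] (3,5)
    t=3.0137 [y] (3,4)
    t=3.6752 [x] (2,4)
    t=4.7105 [x] (1,4)
    t=5.7458 [x] (0,4) — stop
  → r_2 = 5.7458
beam 3: φ=0°, α=240°
  cosα=-0.5000 sinα=-0.8660 | (6,5) | tMaxX 1.1000 tMaxY 0.9007 | tΔX 2.0000 tΔY 1.1547
    t=0.9007 [y] (6,4)
    t=1.1000 [x] (5,4)
    t=2.0554 [y] (5,3)
    t=3.1000 [x] (4,3)
    t=3.2101 [y] (4,2)
    t=4.3648 [y] (4,1)
    t=5.1000 [x] (3,1)
    t=5.5195 [y] (3,0) — stop
  → r_3 = 5.5195
beam 4: φ=45°, α=285°
  cosα=0.2588 sinα=-0.9659 | (6,5) | tMaxX 1.7387 tMaxY 0.8075 | tΔX 3.8637 tΔY 1.0353
    t=0.8075 [y] (6,4)
    t=1.7387 [x] (7,4)
    t=1.8428 [y] (7,3)
    t=2.8781 [y] (7,2)
    t=3.9133 [y] (7,1)
    t=4.9486 [y] (7,0) — stop
  → r_4 = 4.9486
beam 5: φ=90°, α=330°
  cosα=0.8660 sinα=-0.5000 | (6,5) | tMaxX 0.5196 tMaxY 1.5600 | tΔX 1.1547 tΔY 2.0000
    t=0.5196 [x] (7,5)
    t=1.5600 [y] (7,4)
    t=1.6743 [x] (8,4)
    t=2.8290 [x] (9,4) — stop
  → r_5 = 2.8290

ranges = [4.4400, 5.7458, 5.5195, 4.9486, 2.8290]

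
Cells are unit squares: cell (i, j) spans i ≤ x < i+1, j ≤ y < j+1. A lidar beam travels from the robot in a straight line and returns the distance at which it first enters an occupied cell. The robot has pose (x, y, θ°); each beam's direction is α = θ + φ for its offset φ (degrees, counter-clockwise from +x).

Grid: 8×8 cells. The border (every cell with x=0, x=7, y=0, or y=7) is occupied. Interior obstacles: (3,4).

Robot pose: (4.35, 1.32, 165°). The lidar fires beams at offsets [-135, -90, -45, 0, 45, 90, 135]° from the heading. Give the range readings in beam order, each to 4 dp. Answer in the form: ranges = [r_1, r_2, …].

beam 1: φ=-135°, α=30°
  cosα=0.8660 sinα=0.5000 | (4,1) | tMaxX 0.7506 tMaxY 1.3600 | tΔX 1.1547 tΔY 2.0000
    t=0.7506 [x] (5,1)
    t=1.3600 [y] (5,2)
    t=1.9053 [x] (6,2)
    t=3.0600 [x] (7,2) — stop
  → r_1 = 3.0600
beam 2: φ=-90°, α=75°
  cosα=0.2588 sinα=0.9659 | (4,1) | tMaxX 2.5114 tMaxY 0.7040 | tΔX 3.8637 tΔY 1.0353
    t=0.7040 [y] (4,2)
    t=1.7393 [y] (4,3)
    t=2.5114 [x] (5,3)
    t=2.7745 [y] (5,4)
    t=3.8098 [y] (5,5)
    t=4.8451 [y] (5,6)
    t=5.8804 [y] (5,7) — stop
  → r_2 = 5.8804
beam 3: φ=-45°, α=120°
  cosα=-0.5000 sinα=0.8660 | (4,1) | tMaxX 0.7000 tMaxY 0.7852 | tΔX 2.0000 tΔY 1.1547
    t=0.7000 [x] (3,1)
    t=0.7852 [y] (3,2)
    t=1.9399 [y] (3,3)
    t=2.7000 [x] (2,3)
    t=3.0946 [y] (2,4)
    t=4.2493 [y] (2,5)
    t=4.7000 [x] (1,5)
    t=5.4040 [y] (1,6)
    t=6.5587 [y] (1,7) — stop
  → r_3 = 6.5587
beam 4: φ=0°, α=165°
  cosα=-0.9659 sinα=0.2588 | (4,1) | tMaxX 0.3623 tMaxY 2.6273 | tΔX 1.0353 tΔY 3.8637
    t=0.3623 [x] (3,1)
    t=1.3976 [x] (2,1)
    t=2.4329 [x] (1,1)
    t=2.6273 [y] (1,2)
    t=3.4682 [x] (0,2) — stop
  → r_4 = 3.4682
beam 5: φ=45°, α=210°
  cosα=-0.8660 sinα=-0.5000 | (4,1) | tMaxX 0.4041 tMaxY 0.6400 | tΔX 1.1547 tΔY 2.0000
    t=0.4041 [x] (3,1)
    t=0.6400 [y] (3,0) — stop
  → r_5 = 0.6400
beam 6: φ=90°, α=255°
  cosα=-0.2588 sinα=-0.9659 | (4,1) | tMaxX 1.3523 tMaxY 0.3313 | tΔX 3.8637 tΔY 1.0353
    t=0.3313 [y] (4,0) — stop
  → r_6 = 0.3313
beam 7: φ=135°, α=300°
  cosα=0.5000 sinα=-0.8660 | (4,1) | tMaxX 1.3000 tMaxY 0.3695 | tΔX 2.0000 tΔY 1.1547
    t=0.3695 [y] (4,0) — stop
  → r_7 = 0.3695

ranges = [3.0600, 5.8804, 6.5587, 3.4682, 0.6400, 0.3313, 0.3695]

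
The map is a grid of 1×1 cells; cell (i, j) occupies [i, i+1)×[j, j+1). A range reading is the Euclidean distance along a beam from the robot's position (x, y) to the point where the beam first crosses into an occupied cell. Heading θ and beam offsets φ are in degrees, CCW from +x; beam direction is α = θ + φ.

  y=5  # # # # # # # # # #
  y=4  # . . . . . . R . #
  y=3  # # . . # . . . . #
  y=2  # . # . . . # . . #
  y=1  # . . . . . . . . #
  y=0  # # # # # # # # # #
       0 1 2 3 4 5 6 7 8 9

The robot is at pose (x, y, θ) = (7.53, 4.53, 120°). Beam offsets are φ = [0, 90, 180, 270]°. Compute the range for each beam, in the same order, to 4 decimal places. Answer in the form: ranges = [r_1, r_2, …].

ranges = [0.5427, 2.9214, 2.9400, 0.9400]

beam 1: φ=0°, α=120°
  d=(-0.5000,0.8660)  start (7,4)  tX=1.0600 tY=0.5427  stride 1/|dx|=2.0000 1/|dy|=1.1547
    cross y-line → (7,5), t=0.5427 (wall)
  → r_1 = 0.5427
beam 2: φ=90°, α=210°
  d=(-0.8660,-0.5000)  start (7,4)  tX=0.6120 tY=1.0600  stride 1/|dx|=1.1547 1/|dy|=2.0000
    cross x-line → (6,4), t=0.6120
    cross y-line → (6,3), t=1.0600
    cross x-line → (5,3), t=1.7667
    cross x-line → (4,3), t=2.9214 (wall)
  → r_2 = 2.9214
beam 3: φ=180°, α=300°
  d=(0.5000,-0.8660)  start (7,4)  tX=0.9400 tY=0.6120  stride 1/|dx|=2.0000 1/|dy|=1.1547
    cross y-line → (7,3), t=0.6120
    cross x-line → (8,3), t=0.9400
    cross y-line → (8,2), t=1.7667
    cross y-line → (8,1), t=2.9214
    cross x-line → (9,1), t=2.9400 (wall)
  → r_3 = 2.9400
beam 4: φ=270°, α=30°
  d=(0.8660,0.5000)  start (7,4)  tX=0.5427 tY=0.9400  stride 1/|dx|=1.1547 1/|dy|=2.0000
    cross x-line → (8,4), t=0.5427
    cross y-line → (8,5), t=0.9400 (wall)
  → r_4 = 0.9400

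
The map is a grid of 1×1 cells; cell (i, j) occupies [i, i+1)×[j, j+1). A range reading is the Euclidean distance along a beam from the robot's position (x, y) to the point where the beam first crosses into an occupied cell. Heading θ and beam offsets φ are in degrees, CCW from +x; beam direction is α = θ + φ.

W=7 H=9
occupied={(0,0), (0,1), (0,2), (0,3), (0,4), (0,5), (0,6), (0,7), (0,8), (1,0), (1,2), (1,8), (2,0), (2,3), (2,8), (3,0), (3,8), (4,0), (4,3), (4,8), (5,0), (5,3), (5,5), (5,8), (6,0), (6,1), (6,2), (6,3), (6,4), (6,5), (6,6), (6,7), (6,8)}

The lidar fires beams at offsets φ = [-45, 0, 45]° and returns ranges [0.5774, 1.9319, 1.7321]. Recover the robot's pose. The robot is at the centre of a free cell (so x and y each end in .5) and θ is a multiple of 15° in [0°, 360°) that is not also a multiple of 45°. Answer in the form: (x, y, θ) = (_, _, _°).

(x, y, θ) = (1.5, 5.5, 255°)

Candidates: 30 free-cell centres × 16 headings = 480 poses. Raycast each; keep the one whose scan matches to 4 dp.
  (3.5, 7.5, 255°): beam 1 = 2.8868 ≠ 0.5774 ✗
  (1.5, 3.5, 255°): beam 2 = 0.5176 ≠ 1.9319 ✗
  (5.5, 7.5, 120°): beam 1 = 0.5176 ≠ 0.5774 ✗
  …
  (1.5, 5.5, 255°): r_1=0.5774, r_2=1.9319, r_3=1.7321 — all match ✓
Only this pose fits every beam.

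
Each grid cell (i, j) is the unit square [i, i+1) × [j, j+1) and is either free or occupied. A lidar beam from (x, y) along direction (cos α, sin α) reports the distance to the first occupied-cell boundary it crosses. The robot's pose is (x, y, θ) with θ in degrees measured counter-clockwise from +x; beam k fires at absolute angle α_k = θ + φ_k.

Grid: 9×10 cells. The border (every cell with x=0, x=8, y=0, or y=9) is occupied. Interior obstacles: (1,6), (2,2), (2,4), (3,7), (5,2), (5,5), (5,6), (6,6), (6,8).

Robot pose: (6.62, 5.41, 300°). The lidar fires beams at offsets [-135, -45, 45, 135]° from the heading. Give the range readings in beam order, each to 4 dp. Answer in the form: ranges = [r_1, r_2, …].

beam 1: φ=-135°, α=165°
  d=(-0.9659,0.2588)  start (6,5)  tX=0.6419 tY=2.2796  stride 1/|dx|=1.0353 1/|dy|=3.8637
    cross x-line → (5,5), t=0.6419 (wall)
  → r_1 = 0.6419
beam 2: φ=-45°, α=255°
  d=(-0.2588,-0.9659)  start (6,5)  tX=2.3955 tY=0.4245  stride 1/|dx|=3.8637 1/|dy|=1.0353
    cross y-line → (6,4), t=0.4245
    cross y-line → (6,3), t=1.4597
    cross x-line → (5,3), t=2.3955
    cross y-line → (5,2), t=2.4950 (wall)
  → r_2 = 2.4950
beam 3: φ=45°, α=345°
  d=(0.9659,-0.2588)  start (6,5)  tX=0.3934 tY=1.5841  stride 1/|dx|=1.0353 1/|dy|=3.8637
    cross x-line → (7,5), t=0.3934
    cross x-line → (8,5), t=1.4287 (wall)
  → r_3 = 1.4287
beam 4: φ=135°, α=75°
  d=(0.2588,0.9659)  start (6,5)  tX=1.4682 tY=0.6108  stride 1/|dx|=3.8637 1/|dy|=1.0353
    cross y-line → (6,6), t=0.6108 (wall)
  → r_4 = 0.6108

ranges = [0.6419, 2.4950, 1.4287, 0.6108]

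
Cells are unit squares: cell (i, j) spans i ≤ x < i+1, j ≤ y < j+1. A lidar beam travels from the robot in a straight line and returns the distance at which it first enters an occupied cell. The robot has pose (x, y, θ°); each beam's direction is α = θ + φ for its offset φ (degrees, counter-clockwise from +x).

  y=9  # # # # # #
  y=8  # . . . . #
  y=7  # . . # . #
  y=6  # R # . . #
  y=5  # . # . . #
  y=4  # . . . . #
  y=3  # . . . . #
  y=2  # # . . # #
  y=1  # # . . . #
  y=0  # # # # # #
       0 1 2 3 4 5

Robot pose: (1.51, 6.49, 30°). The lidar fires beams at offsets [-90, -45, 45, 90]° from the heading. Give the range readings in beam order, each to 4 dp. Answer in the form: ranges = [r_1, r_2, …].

beam 1: φ=-90°, α=300°
  direction (0.5000, -0.8660); cell (1,6); t to first gridline: x 0.9800, y 0.5658 (then +2.0000 / +1.1547)
    (1,5) via y @ 0.5658
    (2,5) via x @ 0.9800  # hit
  → r_1 = 0.9800
beam 2: φ=-45°, α=345°
  direction (0.9659, -0.2588); cell (1,6); t to first gridline: x 0.5073, y 1.8932 (then +1.0353 / +3.8637)
    (2,6) via x @ 0.5073  # hit
  → r_2 = 0.5073
beam 3: φ=45°, α=75°
  direction (0.2588, 0.9659); cell (1,6); t to first gridline: x 1.8932, y 0.5280 (then +3.8637 / +1.0353)
    (1,7) via y @ 0.5280
    (1,8) via y @ 1.5633
    (2,8) via x @ 1.8932
    (2,9) via y @ 2.5985  # hit
  → r_3 = 2.5985
beam 4: φ=90°, α=120°
  direction (-0.5000, 0.8660); cell (1,6); t to first gridline: x 1.0200, y 0.5889 (then +2.0000 / +1.1547)
    (1,7) via y @ 0.5889
    (0,7) via x @ 1.0200  # hit
  → r_4 = 1.0200

ranges = [0.9800, 0.5073, 2.5985, 1.0200]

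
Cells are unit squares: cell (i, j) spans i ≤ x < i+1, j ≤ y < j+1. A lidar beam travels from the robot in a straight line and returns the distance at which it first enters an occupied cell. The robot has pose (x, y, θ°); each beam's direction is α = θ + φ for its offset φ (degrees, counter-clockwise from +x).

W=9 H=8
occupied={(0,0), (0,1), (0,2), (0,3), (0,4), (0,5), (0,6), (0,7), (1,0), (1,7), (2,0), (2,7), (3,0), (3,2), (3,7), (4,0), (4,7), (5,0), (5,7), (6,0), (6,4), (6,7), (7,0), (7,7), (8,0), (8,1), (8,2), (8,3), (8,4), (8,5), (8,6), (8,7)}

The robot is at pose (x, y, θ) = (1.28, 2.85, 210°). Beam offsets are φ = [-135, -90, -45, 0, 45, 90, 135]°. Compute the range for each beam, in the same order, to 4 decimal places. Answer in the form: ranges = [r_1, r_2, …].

ranges = [4.2964, 0.5600, 0.2899, 0.3233, 1.0818, 2.1362, 1.7807]

beam 1: φ=-135°, α=75°
  direction (0.2588, 0.9659); cell (1,2); t to first gridline: x 2.7819, y 0.1553 (then +3.8637 / +1.0353)
    (1,3) via y @ 0.1553
    (1,4) via y @ 1.1906
    (1,5) via y @ 2.2258
    (2,5) via x @ 2.7819
    (2,6) via y @ 3.2611
    (2,7) via y @ 4.2964  # hit
  → r_1 = 4.2964
beam 2: φ=-90°, α=120°
  direction (-0.5000, 0.8660); cell (1,2); t to first gridline: x 0.5600, y 0.1732 (then +2.0000 / +1.1547)
    (1,3) via y @ 0.1732
    (0,3) via x @ 0.5600  # hit
  → r_2 = 0.5600
beam 3: φ=-45°, α=165°
  direction (-0.9659, 0.2588); cell (1,2); t to first gridline: x 0.2899, y 0.5796 (then +1.0353 / +3.8637)
    (0,2) via x @ 0.2899  # hit
  → r_3 = 0.2899
beam 4: φ=0°, α=210°
  direction (-0.8660, -0.5000); cell (1,2); t to first gridline: x 0.3233, y 1.7000 (then +1.1547 / +2.0000)
    (0,2) via x @ 0.3233  # hit
  → r_4 = 0.3233
beam 5: φ=45°, α=255°
  direction (-0.2588, -0.9659); cell (1,2); t to first gridline: x 1.0818, y 0.8800 (then +3.8637 / +1.0353)
    (1,1) via y @ 0.8800
    (0,1) via x @ 1.0818  # hit
  → r_5 = 1.0818
beam 6: φ=90°, α=300°
  direction (0.5000, -0.8660); cell (1,2); t to first gridline: x 1.4400, y 0.9815 (then +2.0000 / +1.1547)
    (1,1) via y @ 0.9815
    (2,1) via x @ 1.4400
    (2,0) via y @ 2.1362  # hit
  → r_6 = 2.1362
beam 7: φ=135°, α=345°
  direction (0.9659, -0.2588); cell (1,2); t to first gridline: x 0.7454, y 3.2841 (then +1.0353 / +3.8637)
    (2,2) via x @ 0.7454
    (3,2) via x @ 1.7807  # hit
  → r_7 = 1.7807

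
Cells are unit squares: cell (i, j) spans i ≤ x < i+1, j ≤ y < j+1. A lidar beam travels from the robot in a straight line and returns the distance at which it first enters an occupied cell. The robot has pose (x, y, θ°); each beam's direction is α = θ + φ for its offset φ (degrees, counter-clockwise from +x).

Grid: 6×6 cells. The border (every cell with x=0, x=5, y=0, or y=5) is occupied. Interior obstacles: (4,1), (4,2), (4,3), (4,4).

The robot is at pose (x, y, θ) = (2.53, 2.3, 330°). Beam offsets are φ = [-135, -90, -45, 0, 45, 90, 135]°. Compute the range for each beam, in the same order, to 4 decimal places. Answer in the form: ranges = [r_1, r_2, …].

ranges = [1.5840, 1.5011, 1.3459, 1.6974, 1.5219, 2.9400, 2.7952]

beam 1: φ=-135°, α=195°
  dir = (cos 195°, sin 195°) = (-0.9659, -0.2588); from cell (2,2)
  next x-line at t=0.5487, next y-line at t=1.1591; Δt_x=1.0353, Δt_y=3.8637
    x: enter (1,2) at t=0.5487
    y: enter (1,1) at t=1.1591
    x: enter (0,1) at t=1.5840 ← occupied
  → r_1 = 1.5840
beam 2: φ=-90°, α=240°
  dir = (cos 240°, sin 240°) = (-0.5000, -0.8660); from cell (2,2)
  next x-line at t=1.0600, next y-line at t=0.3464; Δt_x=2.0000, Δt_y=1.1547
    y: enter (2,1) at t=0.3464
    x: enter (1,1) at t=1.0600
    y: enter (1,0) at t=1.5011 ← occupied
  → r_2 = 1.5011
beam 3: φ=-45°, α=285°
  dir = (cos 285°, sin 285°) = (0.2588, -0.9659); from cell (2,2)
  next x-line at t=1.8159, next y-line at t=0.3106; Δt_x=3.8637, Δt_y=1.0353
    y: enter (2,1) at t=0.3106
    y: enter (2,0) at t=1.3459 ← occupied
  → r_3 = 1.3459
beam 4: φ=0°, α=330°
  dir = (cos 330°, sin 330°) = (0.8660, -0.5000); from cell (2,2)
  next x-line at t=0.5427, next y-line at t=0.6000; Δt_x=1.1547, Δt_y=2.0000
    x: enter (3,2) at t=0.5427
    y: enter (3,1) at t=0.6000
    x: enter (4,1) at t=1.6974 ← occupied
  → r_4 = 1.6974
beam 5: φ=45°, α=15°
  dir = (cos 15°, sin 15°) = (0.9659, 0.2588); from cell (2,2)
  next x-line at t=0.4866, next y-line at t=2.7046; Δt_x=1.0353, Δt_y=3.8637
    x: enter (3,2) at t=0.4866
    x: enter (4,2) at t=1.5219 ← occupied
  → r_5 = 1.5219
beam 6: φ=90°, α=60°
  dir = (cos 60°, sin 60°) = (0.5000, 0.8660); from cell (2,2)
  next x-line at t=0.9400, next y-line at t=0.8083; Δt_x=2.0000, Δt_y=1.1547
    y: enter (2,3) at t=0.8083
    x: enter (3,3) at t=0.9400
    y: enter (3,4) at t=1.9630
    x: enter (4,4) at t=2.9400 ← occupied
  → r_6 = 2.9400
beam 7: φ=135°, α=105°
  dir = (cos 105°, sin 105°) = (-0.2588, 0.9659); from cell (2,2)
  next x-line at t=2.0478, next y-line at t=0.7247; Δt_x=3.8637, Δt_y=1.0353
    y: enter (2,3) at t=0.7247
    y: enter (2,4) at t=1.7600
    x: enter (1,4) at t=2.0478
    y: enter (1,5) at t=2.7952 ← occupied
  → r_7 = 2.7952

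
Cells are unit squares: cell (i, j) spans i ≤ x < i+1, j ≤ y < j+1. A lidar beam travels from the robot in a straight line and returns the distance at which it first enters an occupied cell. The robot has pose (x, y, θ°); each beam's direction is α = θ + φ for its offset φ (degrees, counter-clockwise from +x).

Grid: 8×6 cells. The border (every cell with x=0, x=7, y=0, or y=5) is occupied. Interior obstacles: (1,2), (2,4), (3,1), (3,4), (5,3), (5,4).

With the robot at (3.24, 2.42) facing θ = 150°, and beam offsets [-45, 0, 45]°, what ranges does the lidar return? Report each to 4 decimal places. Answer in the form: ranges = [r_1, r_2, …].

beam 1: φ=-45°, α=105°
  direction (-0.2588, 0.9659); cell (3,2); t to first gridline: x 0.9273, y 0.6005 (then +3.8637 / +1.0353)
    (3,3) via y @ 0.6005
    (2,3) via x @ 0.9273
    (2,4) via y @ 1.6357  # hit
  → r_1 = 1.6357
beam 2: φ=0°, α=150°
  direction (-0.8660, 0.5000); cell (3,2); t to first gridline: x 0.2771, y 1.1600 (then +1.1547 / +2.0000)
    (2,2) via x @ 0.2771
    (2,3) via y @ 1.1600
    (1,3) via x @ 1.4318
    (0,3) via x @ 2.5865  # hit
  → r_2 = 2.5865
beam 3: φ=45°, α=195°
  direction (-0.9659, -0.2588); cell (3,2); t to first gridline: x 0.2485, y 1.6228 (then +1.0353 / +3.8637)
    (2,2) via x @ 0.2485
    (1,2) via x @ 1.2837  # hit
  → r_3 = 1.2837

ranges = [1.6357, 2.5865, 1.2837]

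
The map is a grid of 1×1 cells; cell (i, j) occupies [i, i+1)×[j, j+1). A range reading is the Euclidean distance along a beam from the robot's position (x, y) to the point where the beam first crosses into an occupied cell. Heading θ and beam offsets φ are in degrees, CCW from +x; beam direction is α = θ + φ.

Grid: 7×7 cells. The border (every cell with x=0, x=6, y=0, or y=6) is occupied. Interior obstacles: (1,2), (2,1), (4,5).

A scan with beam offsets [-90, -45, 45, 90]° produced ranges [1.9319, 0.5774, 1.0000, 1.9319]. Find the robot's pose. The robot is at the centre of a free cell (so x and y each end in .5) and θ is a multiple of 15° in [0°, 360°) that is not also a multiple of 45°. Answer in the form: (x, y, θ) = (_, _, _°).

(x, y, θ) = (5.5, 3.5, 15°)

Candidates: 22 free-cell centres × 16 headings = 352 poses. Raycast each; keep the one whose scan matches to 4 dp.
  (4.5, 4.5, 165°): beam 1 = 0.5176 ≠ 1.9319 ✗
  (3.5, 3.5, 105°): beam 1 = 2.5882 ≠ 1.9319 ✗
  (5.5, 1.5, 120°): beam 1 = 0.5774 ≠ 1.9319 ✗
  (4.5, 3.5, 15°): beam 1 = 2.5882 ≠ 1.9319 ✗
  (5.5, 3.5, 195°): beam 2 = 5.0000 ≠ 0.5774 ✗
  …
  (5.5, 3.5, 15°): r_1=1.9319, r_2=0.5774, r_3=1.0000, r_4=1.9319 — all match ✓
Unique over the lattice → pose = (5.5, 3.5, 15°).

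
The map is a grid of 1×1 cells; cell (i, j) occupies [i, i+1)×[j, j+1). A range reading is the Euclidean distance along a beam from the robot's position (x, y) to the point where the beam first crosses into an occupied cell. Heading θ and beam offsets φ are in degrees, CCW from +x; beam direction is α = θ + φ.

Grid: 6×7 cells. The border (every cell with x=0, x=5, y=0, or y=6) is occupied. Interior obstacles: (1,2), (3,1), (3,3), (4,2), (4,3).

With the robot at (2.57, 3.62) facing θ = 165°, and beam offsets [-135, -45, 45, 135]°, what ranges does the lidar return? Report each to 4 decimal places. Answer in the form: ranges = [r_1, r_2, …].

beam 1: φ=-135°, α=30°
  d=(0.8660,0.5000)  start (2,3)  tX=0.4965 tY=0.7600  stride 1/|dx|=1.1547 1/|dy|=2.0000
    cross x-line → (3,3), t=0.4965 (wall)
  → r_1 = 0.4965
beam 2: φ=-45°, α=120°
  d=(-0.5000,0.8660)  start (2,3)  tX=1.1400 tY=0.4388  stride 1/|dx|=2.0000 1/|dy|=1.1547
    cross y-line → (2,4), t=0.4388
    cross x-line → (1,4), t=1.1400
    cross y-line → (1,5), t=1.5935
    cross y-line → (1,6), t=2.7482 (wall)
  → r_2 = 2.7482
beam 3: φ=45°, α=210°
  d=(-0.8660,-0.5000)  start (2,3)  tX=0.6582 tY=1.2400  stride 1/|dx|=1.1547 1/|dy|=2.0000
    cross x-line → (1,3), t=0.6582
    cross y-line → (1,2), t=1.2400 (wall)
  → r_3 = 1.2400
beam 4: φ=135°, α=300°
  d=(0.5000,-0.8660)  start (2,3)  tX=0.8600 tY=0.7159  stride 1/|dx|=2.0000 1/|dy|=1.1547
    cross y-line → (2,2), t=0.7159
    cross x-line → (3,2), t=0.8600
    cross y-line → (3,1), t=1.8706 (wall)
  → r_4 = 1.8706

ranges = [0.4965, 2.7482, 1.2400, 1.8706]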